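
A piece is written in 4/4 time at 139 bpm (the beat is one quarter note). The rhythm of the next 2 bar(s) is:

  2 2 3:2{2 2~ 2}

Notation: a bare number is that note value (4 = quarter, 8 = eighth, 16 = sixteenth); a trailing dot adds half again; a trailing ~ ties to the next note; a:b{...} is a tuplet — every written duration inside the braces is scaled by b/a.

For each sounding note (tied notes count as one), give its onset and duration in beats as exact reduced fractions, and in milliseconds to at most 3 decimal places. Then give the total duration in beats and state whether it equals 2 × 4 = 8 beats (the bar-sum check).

1) 0.0ms=0b +863.309ms=2b
2) 863.309ms=2b +863.309ms=2b
3) 1726.619ms=4b +575.54ms=4/3b
4) 2302.158ms=16/3b +1151.079ms=8/3b
Σ=8b of 8 (139bpm 4/4) — PASS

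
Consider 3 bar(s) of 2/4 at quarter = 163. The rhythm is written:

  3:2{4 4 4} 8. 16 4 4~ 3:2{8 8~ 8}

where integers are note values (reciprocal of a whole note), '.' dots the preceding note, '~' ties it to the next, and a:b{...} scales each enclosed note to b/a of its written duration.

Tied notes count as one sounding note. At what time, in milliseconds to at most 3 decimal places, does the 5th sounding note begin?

note 5 onset = 11/4b = 1012.27ms

1. 0.0ms @ 0 + 245.399ms (2/3)
2. 245.399ms @ 2/3 + 245.399ms (2/3)
3. 490.798ms @ 4/3 + 245.399ms (2/3)
4. 736.196ms @ 2 + 276.074ms (3/4)
5. 1012.27ms @ 11/4 + 92.025ms (1/4)
6. 1104.294ms @ 3 + 368.098ms (1)
7. 1472.393ms @ 4 + 490.798ms (4/3)
8. 1963.19ms @ 16/3 + 245.399ms (2/3)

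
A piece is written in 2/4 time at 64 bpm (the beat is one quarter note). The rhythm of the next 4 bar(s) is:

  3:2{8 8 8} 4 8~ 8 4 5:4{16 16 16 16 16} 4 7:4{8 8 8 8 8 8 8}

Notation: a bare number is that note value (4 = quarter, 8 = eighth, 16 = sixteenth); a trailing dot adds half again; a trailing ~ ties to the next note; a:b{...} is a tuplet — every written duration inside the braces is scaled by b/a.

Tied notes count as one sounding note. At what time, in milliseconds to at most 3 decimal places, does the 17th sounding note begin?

1. 0.0ms @ 0 + 312.5ms (1/3)
2. 312.5ms @ 1/3 + 312.5ms (1/3)
3. 625.0ms @ 2/3 + 312.5ms (1/3)
4. 937.5ms @ 1 + 937.5ms (1)
5. 1875.0ms @ 2 + 937.5ms (1)
6. 2812.5ms @ 3 + 937.5ms (1)
7. 3750.0ms @ 4 + 187.5ms (1/5)
8. 3937.5ms @ 21/5 + 187.5ms (1/5)
9. 4125.0ms @ 22/5 + 187.5ms (1/5)
10. 4312.5ms @ 23/5 + 187.5ms (1/5)
11. 4500.0ms @ 24/5 + 187.5ms (1/5)
12. 4687.5ms @ 5 + 937.5ms (1)
13. 5625.0ms @ 6 + 267.857ms (2/7)
14. 5892.857ms @ 44/7 + 267.857ms (2/7)
15. 6160.714ms @ 46/7 + 267.857ms (2/7)
16. 6428.571ms @ 48/7 + 267.857ms (2/7)
17. 6696.429ms @ 50/7 + 267.857ms (2/7)
18. 6964.286ms @ 52/7 + 267.857ms (2/7)
19. 7232.143ms @ 54/7 + 267.857ms (2/7)

note 17 onset = 50/7b = 6696.429ms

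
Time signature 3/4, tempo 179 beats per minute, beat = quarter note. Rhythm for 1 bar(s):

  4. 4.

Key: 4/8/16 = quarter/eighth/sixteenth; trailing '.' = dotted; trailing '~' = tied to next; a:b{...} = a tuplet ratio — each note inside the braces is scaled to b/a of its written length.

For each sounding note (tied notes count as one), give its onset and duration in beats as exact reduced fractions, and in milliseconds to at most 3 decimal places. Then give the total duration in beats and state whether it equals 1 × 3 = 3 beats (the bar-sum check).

1) 0.0ms=0b +502.793ms=3/2b
2) 502.793ms=3/2b +502.793ms=3/2b
Σ=3b of 3 (179bpm 3/4) — PASS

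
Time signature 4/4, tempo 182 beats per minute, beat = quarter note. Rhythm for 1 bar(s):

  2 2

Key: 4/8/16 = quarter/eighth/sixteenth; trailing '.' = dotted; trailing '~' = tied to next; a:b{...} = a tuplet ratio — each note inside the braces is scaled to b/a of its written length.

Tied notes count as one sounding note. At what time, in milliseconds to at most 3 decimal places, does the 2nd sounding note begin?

1. 0.0ms @ 0 + 659.341ms (2)
2. 659.341ms @ 2 + 659.341ms (2)

note 2 onset = 2b = 659.341ms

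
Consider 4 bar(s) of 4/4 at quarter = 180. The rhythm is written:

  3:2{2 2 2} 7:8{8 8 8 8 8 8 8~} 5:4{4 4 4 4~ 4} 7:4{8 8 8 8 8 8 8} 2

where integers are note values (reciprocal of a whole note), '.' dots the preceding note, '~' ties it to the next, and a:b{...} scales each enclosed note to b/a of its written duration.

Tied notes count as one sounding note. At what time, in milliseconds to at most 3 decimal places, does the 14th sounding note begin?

note 14 onset = 12b = 4000.0ms

1. 0.0ms @ 0 + 444.444ms (4/3)
2. 444.444ms @ 4/3 + 444.444ms (4/3)
3. 888.889ms @ 8/3 + 444.444ms (4/3)
4. 1333.333ms @ 4 + 190.476ms (4/7)
5. 1523.81ms @ 32/7 + 190.476ms (4/7)
6. 1714.286ms @ 36/7 + 190.476ms (4/7)
7. 1904.762ms @ 40/7 + 190.476ms (4/7)
8. 2095.238ms @ 44/7 + 190.476ms (4/7)
9. 2285.714ms @ 48/7 + 190.476ms (4/7)
10. 2476.19ms @ 52/7 + 457.143ms (48/35)
11. 2933.333ms @ 44/5 + 266.667ms (4/5)
12. 3200.0ms @ 48/5 + 266.667ms (4/5)
13. 3466.667ms @ 52/5 + 533.333ms (8/5)
14. 4000.0ms @ 12 + 95.238ms (2/7)
15. 4095.238ms @ 86/7 + 95.238ms (2/7)
16. 4190.476ms @ 88/7 + 95.238ms (2/7)
17. 4285.714ms @ 90/7 + 95.238ms (2/7)
18. 4380.952ms @ 92/7 + 95.238ms (2/7)
19. 4476.19ms @ 94/7 + 95.238ms (2/7)
20. 4571.429ms @ 96/7 + 95.238ms (2/7)
21. 4666.667ms @ 14 + 666.667ms (2)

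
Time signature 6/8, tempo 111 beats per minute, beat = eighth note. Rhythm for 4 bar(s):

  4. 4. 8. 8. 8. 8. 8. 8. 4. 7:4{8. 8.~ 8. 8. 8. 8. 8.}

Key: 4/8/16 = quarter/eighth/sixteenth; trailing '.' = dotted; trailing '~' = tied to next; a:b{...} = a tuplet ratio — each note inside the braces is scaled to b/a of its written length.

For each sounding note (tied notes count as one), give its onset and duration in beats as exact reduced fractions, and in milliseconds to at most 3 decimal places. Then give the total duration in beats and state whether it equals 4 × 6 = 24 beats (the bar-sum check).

1) 0.0ms=0b +1621.622ms=3b
2) 1621.622ms=3b +1621.622ms=3b
3) 3243.243ms=6b +810.811ms=3/2b
4) 4054.054ms=15/2b +810.811ms=3/2b
5) 4864.865ms=9b +810.811ms=3/2b
6) 5675.676ms=21/2b +810.811ms=3/2b
7) 6486.486ms=12b +810.811ms=3/2b
8) 7297.297ms=27/2b +810.811ms=3/2b
9) 8108.108ms=15b +1621.622ms=3b
10) 9729.73ms=18b +463.32ms=6/7b
11) 10193.05ms=132/7b +926.641ms=12/7b
12) 11119.691ms=144/7b +463.32ms=6/7b
13) 11583.012ms=150/7b +463.32ms=6/7b
14) 12046.332ms=156/7b +463.32ms=6/7b
15) 12509.653ms=162/7b +463.32ms=6/7b
Σ=24b of 24 (111bpm 6/8) — PASS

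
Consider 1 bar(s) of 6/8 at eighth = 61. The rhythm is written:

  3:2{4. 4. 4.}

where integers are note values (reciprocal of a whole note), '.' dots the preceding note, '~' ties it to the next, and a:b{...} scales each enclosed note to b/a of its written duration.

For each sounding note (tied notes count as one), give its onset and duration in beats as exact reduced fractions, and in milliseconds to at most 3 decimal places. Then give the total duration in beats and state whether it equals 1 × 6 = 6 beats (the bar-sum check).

1) 0.0ms=0b +1967.213ms=2b
2) 1967.213ms=2b +1967.213ms=2b
3) 3934.426ms=4b +1967.213ms=2b
Σ=6b of 6 (61bpm 6/8) — PASS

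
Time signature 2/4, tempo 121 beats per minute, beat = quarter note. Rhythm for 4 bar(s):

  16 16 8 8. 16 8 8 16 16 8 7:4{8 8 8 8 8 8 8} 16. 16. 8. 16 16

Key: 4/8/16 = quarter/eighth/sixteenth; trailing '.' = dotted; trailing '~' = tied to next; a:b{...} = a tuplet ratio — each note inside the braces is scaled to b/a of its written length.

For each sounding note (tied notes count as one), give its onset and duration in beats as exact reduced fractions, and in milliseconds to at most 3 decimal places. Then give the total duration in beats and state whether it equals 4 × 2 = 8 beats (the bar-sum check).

1) 0.0ms=0b +123.967ms=1/4b
2) 123.967ms=1/4b +123.967ms=1/4b
3) 247.934ms=1/2b +247.934ms=1/2b
4) 495.868ms=1b +371.901ms=3/4b
5) 867.769ms=7/4b +123.967ms=1/4b
6) 991.736ms=2b +247.934ms=1/2b
7) 1239.669ms=5/2b +247.934ms=1/2b
8) 1487.603ms=3b +123.967ms=1/4b
9) 1611.57ms=13/4b +123.967ms=1/4b
10) 1735.537ms=7/2b +247.934ms=1/2b
11) 1983.471ms=4b +141.677ms=2/7b
12) 2125.148ms=30/7b +141.677ms=2/7b
13) 2266.824ms=32/7b +141.677ms=2/7b
14) 2408.501ms=34/7b +141.677ms=2/7b
15) 2550.177ms=36/7b +141.677ms=2/7b
16) 2691.854ms=38/7b +141.677ms=2/7b
17) 2833.53ms=40/7b +141.677ms=2/7b
18) 2975.207ms=6b +185.95ms=3/8b
19) 3161.157ms=51/8b +185.95ms=3/8b
20) 3347.107ms=27/4b +371.901ms=3/4b
21) 3719.008ms=15/2b +123.967ms=1/4b
22) 3842.975ms=31/4b +123.967ms=1/4b
Σ=8b of 8 (121bpm 2/4) — PASS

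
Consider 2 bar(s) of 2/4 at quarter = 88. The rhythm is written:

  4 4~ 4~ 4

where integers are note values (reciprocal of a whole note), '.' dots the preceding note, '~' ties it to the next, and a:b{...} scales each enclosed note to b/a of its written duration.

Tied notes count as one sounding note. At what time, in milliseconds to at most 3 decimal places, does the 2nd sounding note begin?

1. 0.0ms @ 0 + 681.818ms (1)
2. 681.818ms @ 1 + 2045.455ms (3)

note 2 onset = 1b = 681.818ms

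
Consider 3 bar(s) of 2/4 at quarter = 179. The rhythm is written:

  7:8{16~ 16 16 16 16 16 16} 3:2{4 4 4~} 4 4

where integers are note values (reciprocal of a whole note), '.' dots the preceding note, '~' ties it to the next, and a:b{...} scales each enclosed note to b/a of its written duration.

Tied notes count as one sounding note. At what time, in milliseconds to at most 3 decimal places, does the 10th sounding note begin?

1. 0.0ms @ 0 + 191.54ms (4/7)
2. 191.54ms @ 4/7 + 95.77ms (2/7)
3. 287.31ms @ 6/7 + 95.77ms (2/7)
4. 383.081ms @ 8/7 + 95.77ms (2/7)
5. 478.851ms @ 10/7 + 95.77ms (2/7)
6. 574.621ms @ 12/7 + 95.77ms (2/7)
7. 670.391ms @ 2 + 223.464ms (2/3)
8. 893.855ms @ 8/3 + 223.464ms (2/3)
9. 1117.318ms @ 10/3 + 558.659ms (5/3)
10. 1675.978ms @ 5 + 335.196ms (1)

note 10 onset = 5b = 1675.978ms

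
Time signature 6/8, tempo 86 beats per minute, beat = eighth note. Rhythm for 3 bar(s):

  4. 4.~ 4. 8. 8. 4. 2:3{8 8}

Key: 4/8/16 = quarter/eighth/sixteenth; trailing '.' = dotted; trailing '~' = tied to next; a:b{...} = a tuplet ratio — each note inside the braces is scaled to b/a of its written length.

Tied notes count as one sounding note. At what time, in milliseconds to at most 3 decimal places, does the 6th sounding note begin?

1. 0.0ms @ 0 + 2093.023ms (3)
2. 2093.023ms @ 3 + 4186.047ms (6)
3. 6279.07ms @ 9 + 1046.512ms (3/2)
4. 7325.581ms @ 21/2 + 1046.512ms (3/2)
5. 8372.093ms @ 12 + 2093.023ms (3)
6. 10465.116ms @ 15 + 1046.512ms (3/2)
7. 11511.628ms @ 33/2 + 1046.512ms (3/2)

note 6 onset = 15b = 10465.116ms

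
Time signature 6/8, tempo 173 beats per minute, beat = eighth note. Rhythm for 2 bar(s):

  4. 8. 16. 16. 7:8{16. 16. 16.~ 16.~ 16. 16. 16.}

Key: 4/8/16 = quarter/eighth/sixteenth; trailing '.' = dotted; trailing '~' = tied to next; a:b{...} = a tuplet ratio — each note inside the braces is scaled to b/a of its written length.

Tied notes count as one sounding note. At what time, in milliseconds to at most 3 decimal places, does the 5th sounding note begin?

note 5 onset = 6b = 2080.925ms

1. 0.0ms @ 0 + 1040.462ms (3)
2. 1040.462ms @ 3 + 520.231ms (3/2)
3. 1560.694ms @ 9/2 + 260.116ms (3/4)
4. 1820.809ms @ 21/4 + 260.116ms (3/4)
5. 2080.925ms @ 6 + 297.275ms (6/7)
6. 2378.2ms @ 48/7 + 297.275ms (6/7)
7. 2675.475ms @ 54/7 + 891.825ms (18/7)
8. 3567.3ms @ 72/7 + 297.275ms (6/7)
9. 3864.575ms @ 78/7 + 297.275ms (6/7)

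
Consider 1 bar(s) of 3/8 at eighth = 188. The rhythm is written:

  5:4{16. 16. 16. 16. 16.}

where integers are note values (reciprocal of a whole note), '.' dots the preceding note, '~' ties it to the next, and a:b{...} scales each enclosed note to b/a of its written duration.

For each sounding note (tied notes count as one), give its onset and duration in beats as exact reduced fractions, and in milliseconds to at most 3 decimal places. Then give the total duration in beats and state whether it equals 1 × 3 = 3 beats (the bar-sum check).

1) 0.0ms=0b +191.489ms=3/5b
2) 191.489ms=3/5b +191.489ms=3/5b
3) 382.979ms=6/5b +191.489ms=3/5b
4) 574.468ms=9/5b +191.489ms=3/5b
5) 765.957ms=12/5b +191.489ms=3/5b
Σ=3b of 3 (188bpm 3/8) — PASS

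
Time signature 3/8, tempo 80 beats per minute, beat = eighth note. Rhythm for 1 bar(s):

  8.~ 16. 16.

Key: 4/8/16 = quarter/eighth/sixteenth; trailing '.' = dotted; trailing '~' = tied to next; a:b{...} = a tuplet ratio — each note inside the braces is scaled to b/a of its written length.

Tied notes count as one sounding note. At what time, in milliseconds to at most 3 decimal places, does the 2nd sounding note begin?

note 2 onset = 9/4b = 1687.5ms

1. 0.0ms @ 0 + 1687.5ms (9/4)
2. 1687.5ms @ 9/4 + 562.5ms (3/4)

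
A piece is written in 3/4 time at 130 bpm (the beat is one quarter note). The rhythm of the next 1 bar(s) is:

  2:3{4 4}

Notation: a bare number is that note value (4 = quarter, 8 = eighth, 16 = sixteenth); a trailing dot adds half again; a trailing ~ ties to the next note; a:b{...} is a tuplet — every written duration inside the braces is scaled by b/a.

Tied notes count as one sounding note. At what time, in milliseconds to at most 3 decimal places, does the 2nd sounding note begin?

note 2 onset = 3/2b = 692.308ms

1. 0.0ms @ 0 + 692.308ms (3/2)
2. 692.308ms @ 3/2 + 692.308ms (3/2)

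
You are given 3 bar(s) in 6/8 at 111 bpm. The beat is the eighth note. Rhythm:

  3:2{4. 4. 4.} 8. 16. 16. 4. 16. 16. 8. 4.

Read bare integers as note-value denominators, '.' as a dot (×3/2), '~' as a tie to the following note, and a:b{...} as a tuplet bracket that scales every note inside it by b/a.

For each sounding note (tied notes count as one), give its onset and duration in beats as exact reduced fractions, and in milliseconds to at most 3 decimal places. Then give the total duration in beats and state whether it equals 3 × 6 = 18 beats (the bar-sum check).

1) 0.0ms=0b +1081.081ms=2b
2) 1081.081ms=2b +1081.081ms=2b
3) 2162.162ms=4b +1081.081ms=2b
4) 3243.243ms=6b +810.811ms=3/2b
5) 4054.054ms=15/2b +405.405ms=3/4b
6) 4459.459ms=33/4b +405.405ms=3/4b
7) 4864.865ms=9b +1621.622ms=3b
8) 6486.486ms=12b +405.405ms=3/4b
9) 6891.892ms=51/4b +405.405ms=3/4b
10) 7297.297ms=27/2b +810.811ms=3/2b
11) 8108.108ms=15b +1621.622ms=3b
Σ=18b of 18 (111bpm 6/8) — PASS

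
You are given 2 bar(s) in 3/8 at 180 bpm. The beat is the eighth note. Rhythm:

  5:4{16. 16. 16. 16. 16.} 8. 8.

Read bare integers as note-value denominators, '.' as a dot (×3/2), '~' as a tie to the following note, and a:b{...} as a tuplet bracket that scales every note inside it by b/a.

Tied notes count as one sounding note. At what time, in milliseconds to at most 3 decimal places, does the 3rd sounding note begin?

note 3 onset = 6/5b = 400.0ms

1. 0.0ms @ 0 + 200.0ms (3/5)
2. 200.0ms @ 3/5 + 200.0ms (3/5)
3. 400.0ms @ 6/5 + 200.0ms (3/5)
4. 600.0ms @ 9/5 + 200.0ms (3/5)
5. 800.0ms @ 12/5 + 200.0ms (3/5)
6. 1000.0ms @ 3 + 500.0ms (3/2)
7. 1500.0ms @ 9/2 + 500.0ms (3/2)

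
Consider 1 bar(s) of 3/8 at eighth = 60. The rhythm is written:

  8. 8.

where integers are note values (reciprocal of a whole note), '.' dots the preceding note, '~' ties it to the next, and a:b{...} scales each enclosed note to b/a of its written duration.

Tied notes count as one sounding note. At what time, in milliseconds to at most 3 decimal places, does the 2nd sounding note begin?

1. 0.0ms @ 0 + 1500.0ms (3/2)
2. 1500.0ms @ 3/2 + 1500.0ms (3/2)

note 2 onset = 3/2b = 1500.0ms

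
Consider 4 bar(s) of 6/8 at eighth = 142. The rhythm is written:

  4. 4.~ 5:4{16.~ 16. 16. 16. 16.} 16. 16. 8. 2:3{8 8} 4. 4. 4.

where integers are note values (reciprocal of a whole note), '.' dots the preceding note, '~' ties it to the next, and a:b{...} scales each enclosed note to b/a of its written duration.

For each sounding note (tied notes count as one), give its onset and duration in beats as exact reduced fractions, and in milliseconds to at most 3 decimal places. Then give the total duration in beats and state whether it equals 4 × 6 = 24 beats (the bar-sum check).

1) 0.0ms=0b +1267.606ms=3b
2) 1267.606ms=3b +1774.648ms=21/5b
3) 3042.254ms=36/5b +253.521ms=3/5b
4) 3295.775ms=39/5b +253.521ms=3/5b
5) 3549.296ms=42/5b +253.521ms=3/5b
6) 3802.817ms=9b +316.901ms=3/4b
7) 4119.718ms=39/4b +316.901ms=3/4b
8) 4436.62ms=21/2b +633.803ms=3/2b
9) 5070.423ms=12b +633.803ms=3/2b
10) 5704.225ms=27/2b +633.803ms=3/2b
11) 6338.028ms=15b +1267.606ms=3b
12) 7605.634ms=18b +1267.606ms=3b
13) 8873.239ms=21b +1267.606ms=3b
Σ=24b of 24 (142bpm 6/8) — PASS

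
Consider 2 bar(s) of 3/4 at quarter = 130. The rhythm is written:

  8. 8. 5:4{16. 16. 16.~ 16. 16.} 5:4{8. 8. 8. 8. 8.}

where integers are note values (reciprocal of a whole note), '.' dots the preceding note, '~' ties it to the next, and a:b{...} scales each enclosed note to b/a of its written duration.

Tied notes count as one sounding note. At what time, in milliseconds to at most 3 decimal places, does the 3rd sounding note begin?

1. 0.0ms @ 0 + 346.154ms (3/4)
2. 346.154ms @ 3/4 + 346.154ms (3/4)
3. 692.308ms @ 3/2 + 138.462ms (3/10)
4. 830.769ms @ 9/5 + 138.462ms (3/10)
5. 969.231ms @ 21/10 + 276.923ms (3/5)
6. 1246.154ms @ 27/10 + 138.462ms (3/10)
7. 1384.615ms @ 3 + 276.923ms (3/5)
8. 1661.538ms @ 18/5 + 276.923ms (3/5)
9. 1938.462ms @ 21/5 + 276.923ms (3/5)
10. 2215.385ms @ 24/5 + 276.923ms (3/5)
11. 2492.308ms @ 27/5 + 276.923ms (3/5)

note 3 onset = 3/2b = 692.308ms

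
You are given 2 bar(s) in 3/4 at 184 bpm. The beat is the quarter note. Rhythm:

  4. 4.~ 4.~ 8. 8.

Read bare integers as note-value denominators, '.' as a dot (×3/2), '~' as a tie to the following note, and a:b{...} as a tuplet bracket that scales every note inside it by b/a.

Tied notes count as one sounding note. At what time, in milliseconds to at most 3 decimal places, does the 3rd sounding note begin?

note 3 onset = 21/4b = 1711.957ms

1. 0.0ms @ 0 + 489.13ms (3/2)
2. 489.13ms @ 3/2 + 1222.826ms (15/4)
3. 1711.957ms @ 21/4 + 244.565ms (3/4)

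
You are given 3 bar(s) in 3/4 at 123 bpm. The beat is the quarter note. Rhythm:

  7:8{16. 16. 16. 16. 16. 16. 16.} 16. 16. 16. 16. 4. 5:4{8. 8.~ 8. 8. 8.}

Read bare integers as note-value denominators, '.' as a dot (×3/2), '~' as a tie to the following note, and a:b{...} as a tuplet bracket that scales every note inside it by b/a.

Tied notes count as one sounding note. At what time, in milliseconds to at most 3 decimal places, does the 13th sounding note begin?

1. 0.0ms @ 0 + 209.059ms (3/7)
2. 209.059ms @ 3/7 + 209.059ms (3/7)
3. 418.118ms @ 6/7 + 209.059ms (3/7)
4. 627.178ms @ 9/7 + 209.059ms (3/7)
5. 836.237ms @ 12/7 + 209.059ms (3/7)
6. 1045.296ms @ 15/7 + 209.059ms (3/7)
7. 1254.355ms @ 18/7 + 209.059ms (3/7)
8. 1463.415ms @ 3 + 182.927ms (3/8)
9. 1646.341ms @ 27/8 + 182.927ms (3/8)
10. 1829.268ms @ 15/4 + 182.927ms (3/8)
11. 2012.195ms @ 33/8 + 182.927ms (3/8)
12. 2195.122ms @ 9/2 + 731.707ms (3/2)
13. 2926.829ms @ 6 + 292.683ms (3/5)
14. 3219.512ms @ 33/5 + 585.366ms (6/5)
15. 3804.878ms @ 39/5 + 292.683ms (3/5)
16. 4097.561ms @ 42/5 + 292.683ms (3/5)

note 13 onset = 6b = 2926.829ms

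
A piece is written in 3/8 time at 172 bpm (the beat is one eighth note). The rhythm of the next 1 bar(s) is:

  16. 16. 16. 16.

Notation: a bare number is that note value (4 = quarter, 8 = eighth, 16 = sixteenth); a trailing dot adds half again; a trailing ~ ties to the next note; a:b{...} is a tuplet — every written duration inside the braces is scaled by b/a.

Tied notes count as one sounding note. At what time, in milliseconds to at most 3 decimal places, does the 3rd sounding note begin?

1. 0.0ms @ 0 + 261.628ms (3/4)
2. 261.628ms @ 3/4 + 261.628ms (3/4)
3. 523.256ms @ 3/2 + 261.628ms (3/4)
4. 784.884ms @ 9/4 + 261.628ms (3/4)

note 3 onset = 3/2b = 523.256ms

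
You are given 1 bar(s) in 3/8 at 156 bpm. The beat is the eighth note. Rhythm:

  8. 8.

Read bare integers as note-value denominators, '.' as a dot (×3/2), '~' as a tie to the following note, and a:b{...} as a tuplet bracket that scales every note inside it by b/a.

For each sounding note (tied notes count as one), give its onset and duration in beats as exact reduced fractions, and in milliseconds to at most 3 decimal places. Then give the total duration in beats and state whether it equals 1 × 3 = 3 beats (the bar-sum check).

1) 0.0ms=0b +576.923ms=3/2b
2) 576.923ms=3/2b +576.923ms=3/2b
Σ=3b of 3 (156bpm 3/8) — PASS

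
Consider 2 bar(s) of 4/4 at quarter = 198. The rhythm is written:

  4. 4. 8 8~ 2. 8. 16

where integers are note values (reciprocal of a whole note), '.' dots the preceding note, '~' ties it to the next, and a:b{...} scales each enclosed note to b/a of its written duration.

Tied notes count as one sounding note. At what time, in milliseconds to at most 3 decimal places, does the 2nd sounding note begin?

note 2 onset = 3/2b = 454.545ms

1. 0.0ms @ 0 + 454.545ms (3/2)
2. 454.545ms @ 3/2 + 454.545ms (3/2)
3. 909.091ms @ 3 + 151.515ms (1/2)
4. 1060.606ms @ 7/2 + 1060.606ms (7/2)
5. 2121.212ms @ 7 + 227.273ms (3/4)
6. 2348.485ms @ 31/4 + 75.758ms (1/4)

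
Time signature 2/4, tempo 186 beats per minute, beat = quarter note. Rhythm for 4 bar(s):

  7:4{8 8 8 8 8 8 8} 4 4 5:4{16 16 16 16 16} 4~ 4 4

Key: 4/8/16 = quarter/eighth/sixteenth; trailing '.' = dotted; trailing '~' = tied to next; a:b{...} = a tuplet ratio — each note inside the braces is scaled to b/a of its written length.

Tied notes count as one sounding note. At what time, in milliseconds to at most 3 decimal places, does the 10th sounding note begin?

note 10 onset = 4b = 1290.323ms

1. 0.0ms @ 0 + 92.166ms (2/7)
2. 92.166ms @ 2/7 + 92.166ms (2/7)
3. 184.332ms @ 4/7 + 92.166ms (2/7)
4. 276.498ms @ 6/7 + 92.166ms (2/7)
5. 368.664ms @ 8/7 + 92.166ms (2/7)
6. 460.829ms @ 10/7 + 92.166ms (2/7)
7. 552.995ms @ 12/7 + 92.166ms (2/7)
8. 645.161ms @ 2 + 322.581ms (1)
9. 967.742ms @ 3 + 322.581ms (1)
10. 1290.323ms @ 4 + 64.516ms (1/5)
11. 1354.839ms @ 21/5 + 64.516ms (1/5)
12. 1419.355ms @ 22/5 + 64.516ms (1/5)
13. 1483.871ms @ 23/5 + 64.516ms (1/5)
14. 1548.387ms @ 24/5 + 64.516ms (1/5)
15. 1612.903ms @ 5 + 645.161ms (2)
16. 2258.065ms @ 7 + 322.581ms (1)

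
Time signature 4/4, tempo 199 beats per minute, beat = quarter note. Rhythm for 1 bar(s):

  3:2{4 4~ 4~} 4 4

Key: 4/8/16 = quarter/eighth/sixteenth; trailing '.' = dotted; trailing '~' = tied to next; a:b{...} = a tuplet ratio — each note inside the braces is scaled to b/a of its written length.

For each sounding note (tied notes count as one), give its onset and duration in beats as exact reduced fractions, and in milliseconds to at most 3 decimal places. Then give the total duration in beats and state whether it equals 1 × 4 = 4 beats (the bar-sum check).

1) 0.0ms=0b +201.005ms=2/3b
2) 201.005ms=2/3b +703.518ms=7/3b
3) 904.523ms=3b +301.508ms=1b
Σ=4b of 4 (199bpm 4/4) — PASS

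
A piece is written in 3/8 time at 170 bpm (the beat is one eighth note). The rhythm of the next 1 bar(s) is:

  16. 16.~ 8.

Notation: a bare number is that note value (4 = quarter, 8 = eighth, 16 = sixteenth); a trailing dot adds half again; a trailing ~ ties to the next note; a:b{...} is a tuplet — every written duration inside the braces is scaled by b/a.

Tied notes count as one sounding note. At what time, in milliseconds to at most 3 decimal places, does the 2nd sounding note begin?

note 2 onset = 3/4b = 264.706ms

1. 0.0ms @ 0 + 264.706ms (3/4)
2. 264.706ms @ 3/4 + 794.118ms (9/4)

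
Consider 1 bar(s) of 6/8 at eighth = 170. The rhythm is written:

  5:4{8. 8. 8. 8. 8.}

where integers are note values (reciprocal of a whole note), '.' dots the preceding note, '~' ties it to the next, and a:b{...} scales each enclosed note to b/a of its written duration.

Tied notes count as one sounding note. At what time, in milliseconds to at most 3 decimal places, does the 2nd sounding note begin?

note 2 onset = 6/5b = 423.529ms

1. 0.0ms @ 0 + 423.529ms (6/5)
2. 423.529ms @ 6/5 + 423.529ms (6/5)
3. 847.059ms @ 12/5 + 423.529ms (6/5)
4. 1270.588ms @ 18/5 + 423.529ms (6/5)
5. 1694.118ms @ 24/5 + 423.529ms (6/5)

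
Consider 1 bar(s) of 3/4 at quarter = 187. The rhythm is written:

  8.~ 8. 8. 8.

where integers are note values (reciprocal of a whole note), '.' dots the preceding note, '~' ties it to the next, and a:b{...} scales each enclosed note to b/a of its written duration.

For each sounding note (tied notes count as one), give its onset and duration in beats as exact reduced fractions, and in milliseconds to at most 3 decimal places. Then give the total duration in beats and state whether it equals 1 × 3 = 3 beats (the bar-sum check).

1) 0.0ms=0b +481.283ms=3/2b
2) 481.283ms=3/2b +240.642ms=3/4b
3) 721.925ms=9/4b +240.642ms=3/4b
Σ=3b of 3 (187bpm 3/4) — PASS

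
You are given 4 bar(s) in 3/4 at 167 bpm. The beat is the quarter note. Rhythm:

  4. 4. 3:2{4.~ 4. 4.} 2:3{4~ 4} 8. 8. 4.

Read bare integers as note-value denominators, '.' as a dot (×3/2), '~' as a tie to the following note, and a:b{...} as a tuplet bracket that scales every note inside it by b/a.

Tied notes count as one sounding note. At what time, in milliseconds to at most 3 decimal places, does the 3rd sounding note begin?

note 3 onset = 3b = 1077.844ms

1. 0.0ms @ 0 + 538.922ms (3/2)
2. 538.922ms @ 3/2 + 538.922ms (3/2)
3. 1077.844ms @ 3 + 718.563ms (2)
4. 1796.407ms @ 5 + 359.281ms (1)
5. 2155.689ms @ 6 + 1077.844ms (3)
6. 3233.533ms @ 9 + 269.461ms (3/4)
7. 3502.994ms @ 39/4 + 269.461ms (3/4)
8. 3772.455ms @ 21/2 + 538.922ms (3/2)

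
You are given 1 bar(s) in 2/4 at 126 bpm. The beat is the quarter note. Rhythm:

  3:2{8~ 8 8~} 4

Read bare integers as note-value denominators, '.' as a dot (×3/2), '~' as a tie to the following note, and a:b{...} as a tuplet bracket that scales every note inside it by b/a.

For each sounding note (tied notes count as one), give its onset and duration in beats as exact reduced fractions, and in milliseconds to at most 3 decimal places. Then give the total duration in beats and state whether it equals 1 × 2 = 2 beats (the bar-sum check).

1) 0.0ms=0b +317.46ms=2/3b
2) 317.46ms=2/3b +634.921ms=4/3b
Σ=2b of 2 (126bpm 2/4) — PASS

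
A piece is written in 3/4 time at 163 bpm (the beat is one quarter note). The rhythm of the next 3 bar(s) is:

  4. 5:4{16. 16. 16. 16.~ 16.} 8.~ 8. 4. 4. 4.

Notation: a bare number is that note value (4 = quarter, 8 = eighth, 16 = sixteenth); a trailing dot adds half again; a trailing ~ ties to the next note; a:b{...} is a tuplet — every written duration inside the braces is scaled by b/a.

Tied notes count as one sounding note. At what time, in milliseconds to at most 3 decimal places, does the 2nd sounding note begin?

1. 0.0ms @ 0 + 552.147ms (3/2)
2. 552.147ms @ 3/2 + 110.429ms (3/10)
3. 662.577ms @ 9/5 + 110.429ms (3/10)
4. 773.006ms @ 21/10 + 110.429ms (3/10)
5. 883.436ms @ 12/5 + 220.859ms (3/5)
6. 1104.294ms @ 3 + 552.147ms (3/2)
7. 1656.442ms @ 9/2 + 552.147ms (3/2)
8. 2208.589ms @ 6 + 552.147ms (3/2)
9. 2760.736ms @ 15/2 + 552.147ms (3/2)

note 2 onset = 3/2b = 552.147ms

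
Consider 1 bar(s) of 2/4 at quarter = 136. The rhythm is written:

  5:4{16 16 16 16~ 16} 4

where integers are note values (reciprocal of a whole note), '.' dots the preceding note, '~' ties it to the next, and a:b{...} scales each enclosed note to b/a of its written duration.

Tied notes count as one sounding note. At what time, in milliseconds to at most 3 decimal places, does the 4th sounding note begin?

note 4 onset = 3/5b = 264.706ms

1. 0.0ms @ 0 + 88.235ms (1/5)
2. 88.235ms @ 1/5 + 88.235ms (1/5)
3. 176.471ms @ 2/5 + 88.235ms (1/5)
4. 264.706ms @ 3/5 + 176.471ms (2/5)
5. 441.176ms @ 1 + 441.176ms (1)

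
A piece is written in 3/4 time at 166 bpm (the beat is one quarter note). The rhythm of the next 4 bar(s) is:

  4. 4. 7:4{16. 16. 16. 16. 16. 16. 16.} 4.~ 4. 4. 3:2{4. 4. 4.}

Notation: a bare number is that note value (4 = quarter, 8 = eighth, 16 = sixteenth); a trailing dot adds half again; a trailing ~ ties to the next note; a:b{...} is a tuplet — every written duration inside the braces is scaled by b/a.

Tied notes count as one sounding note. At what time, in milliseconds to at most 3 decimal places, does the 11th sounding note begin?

1. 0.0ms @ 0 + 542.169ms (3/2)
2. 542.169ms @ 3/2 + 542.169ms (3/2)
3. 1084.337ms @ 3 + 77.453ms (3/14)
4. 1161.79ms @ 45/14 + 77.453ms (3/14)
5. 1239.243ms @ 24/7 + 77.453ms (3/14)
6. 1316.695ms @ 51/14 + 77.453ms (3/14)
7. 1394.148ms @ 27/7 + 77.453ms (3/14)
8. 1471.601ms @ 57/14 + 77.453ms (3/14)
9. 1549.053ms @ 30/7 + 77.453ms (3/14)
10. 1626.506ms @ 9/2 + 1084.337ms (3)
11. 2710.843ms @ 15/2 + 542.169ms (3/2)
12. 3253.012ms @ 9 + 361.446ms (1)
13. 3614.458ms @ 10 + 361.446ms (1)
14. 3975.904ms @ 11 + 361.446ms (1)

note 11 onset = 15/2b = 2710.843ms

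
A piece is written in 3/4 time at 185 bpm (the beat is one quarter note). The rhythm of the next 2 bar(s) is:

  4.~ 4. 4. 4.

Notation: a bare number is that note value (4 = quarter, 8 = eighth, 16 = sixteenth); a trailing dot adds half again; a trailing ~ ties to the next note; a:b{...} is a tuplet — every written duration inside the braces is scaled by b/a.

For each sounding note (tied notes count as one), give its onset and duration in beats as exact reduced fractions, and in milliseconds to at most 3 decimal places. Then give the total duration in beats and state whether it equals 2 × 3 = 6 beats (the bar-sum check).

1) 0.0ms=0b +972.973ms=3b
2) 972.973ms=3b +486.486ms=3/2b
3) 1459.459ms=9/2b +486.486ms=3/2b
Σ=6b of 6 (185bpm 3/4) — PASS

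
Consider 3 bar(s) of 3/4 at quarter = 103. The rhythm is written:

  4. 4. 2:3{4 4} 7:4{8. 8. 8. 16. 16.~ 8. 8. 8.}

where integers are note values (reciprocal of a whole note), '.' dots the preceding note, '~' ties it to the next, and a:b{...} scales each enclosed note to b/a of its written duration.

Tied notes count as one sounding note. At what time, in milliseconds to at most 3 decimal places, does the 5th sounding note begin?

note 5 onset = 6b = 3495.146ms

1. 0.0ms @ 0 + 873.786ms (3/2)
2. 873.786ms @ 3/2 + 873.786ms (3/2)
3. 1747.573ms @ 3 + 873.786ms (3/2)
4. 2621.359ms @ 9/2 + 873.786ms (3/2)
5. 3495.146ms @ 6 + 249.653ms (3/7)
6. 3744.799ms @ 45/7 + 249.653ms (3/7)
7. 3994.452ms @ 48/7 + 249.653ms (3/7)
8. 4244.105ms @ 51/7 + 124.827ms (3/14)
9. 4368.932ms @ 15/2 + 374.48ms (9/14)
10. 4743.412ms @ 57/7 + 249.653ms (3/7)
11. 4993.065ms @ 60/7 + 249.653ms (3/7)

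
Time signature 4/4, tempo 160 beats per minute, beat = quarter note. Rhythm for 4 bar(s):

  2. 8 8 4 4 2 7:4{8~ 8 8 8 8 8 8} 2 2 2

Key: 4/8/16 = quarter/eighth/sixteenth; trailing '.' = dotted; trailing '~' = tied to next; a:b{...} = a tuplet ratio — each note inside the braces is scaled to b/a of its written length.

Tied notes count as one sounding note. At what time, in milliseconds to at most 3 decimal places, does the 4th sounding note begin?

1. 0.0ms @ 0 + 1125.0ms (3)
2. 1125.0ms @ 3 + 187.5ms (1/2)
3. 1312.5ms @ 7/2 + 187.5ms (1/2)
4. 1500.0ms @ 4 + 375.0ms (1)
5. 1875.0ms @ 5 + 375.0ms (1)
6. 2250.0ms @ 6 + 750.0ms (2)
7. 3000.0ms @ 8 + 214.286ms (4/7)
8. 3214.286ms @ 60/7 + 107.143ms (2/7)
9. 3321.429ms @ 62/7 + 107.143ms (2/7)
10. 3428.571ms @ 64/7 + 107.143ms (2/7)
11. 3535.714ms @ 66/7 + 107.143ms (2/7)
12. 3642.857ms @ 68/7 + 107.143ms (2/7)
13. 3750.0ms @ 10 + 750.0ms (2)
14. 4500.0ms @ 12 + 750.0ms (2)
15. 5250.0ms @ 14 + 750.0ms (2)

note 4 onset = 4b = 1500.0ms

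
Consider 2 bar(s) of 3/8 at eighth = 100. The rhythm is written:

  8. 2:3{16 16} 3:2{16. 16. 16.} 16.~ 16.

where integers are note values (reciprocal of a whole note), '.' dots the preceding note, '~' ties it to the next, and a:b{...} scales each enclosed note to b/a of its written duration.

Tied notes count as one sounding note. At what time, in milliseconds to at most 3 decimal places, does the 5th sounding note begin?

1. 0.0ms @ 0 + 900.0ms (3/2)
2. 900.0ms @ 3/2 + 450.0ms (3/4)
3. 1350.0ms @ 9/4 + 450.0ms (3/4)
4. 1800.0ms @ 3 + 300.0ms (1/2)
5. 2100.0ms @ 7/2 + 300.0ms (1/2)
6. 2400.0ms @ 4 + 300.0ms (1/2)
7. 2700.0ms @ 9/2 + 900.0ms (3/2)

note 5 onset = 7/2b = 2100.0ms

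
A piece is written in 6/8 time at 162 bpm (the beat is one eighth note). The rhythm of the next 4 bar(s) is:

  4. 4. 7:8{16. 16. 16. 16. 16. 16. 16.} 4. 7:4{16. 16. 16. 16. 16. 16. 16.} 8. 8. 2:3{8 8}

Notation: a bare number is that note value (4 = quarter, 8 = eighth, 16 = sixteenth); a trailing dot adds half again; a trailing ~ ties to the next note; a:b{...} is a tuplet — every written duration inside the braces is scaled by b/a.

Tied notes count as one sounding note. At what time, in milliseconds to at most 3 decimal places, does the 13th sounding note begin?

note 13 onset = 111/7b = 5873.016ms

1. 0.0ms @ 0 + 1111.111ms (3)
2. 1111.111ms @ 3 + 1111.111ms (3)
3. 2222.222ms @ 6 + 317.46ms (6/7)
4. 2539.683ms @ 48/7 + 317.46ms (6/7)
5. 2857.143ms @ 54/7 + 317.46ms (6/7)
6. 3174.603ms @ 60/7 + 317.46ms (6/7)
7. 3492.063ms @ 66/7 + 317.46ms (6/7)
8. 3809.524ms @ 72/7 + 317.46ms (6/7)
9. 4126.984ms @ 78/7 + 317.46ms (6/7)
10. 4444.444ms @ 12 + 1111.111ms (3)
11. 5555.556ms @ 15 + 158.73ms (3/7)
12. 5714.286ms @ 108/7 + 158.73ms (3/7)
13. 5873.016ms @ 111/7 + 158.73ms (3/7)
14. 6031.746ms @ 114/7 + 158.73ms (3/7)
15. 6190.476ms @ 117/7 + 158.73ms (3/7)
16. 6349.206ms @ 120/7 + 158.73ms (3/7)
17. 6507.937ms @ 123/7 + 158.73ms (3/7)
18. 6666.667ms @ 18 + 555.556ms (3/2)
19. 7222.222ms @ 39/2 + 555.556ms (3/2)
20. 7777.778ms @ 21 + 555.556ms (3/2)
21. 8333.333ms @ 45/2 + 555.556ms (3/2)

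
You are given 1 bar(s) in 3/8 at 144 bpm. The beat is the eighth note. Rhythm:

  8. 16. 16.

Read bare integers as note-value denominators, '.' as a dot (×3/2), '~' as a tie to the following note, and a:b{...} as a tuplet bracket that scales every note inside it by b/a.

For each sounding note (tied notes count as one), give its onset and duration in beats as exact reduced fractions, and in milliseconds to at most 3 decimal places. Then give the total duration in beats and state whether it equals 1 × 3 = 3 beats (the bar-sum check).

1) 0.0ms=0b +625.0ms=3/2b
2) 625.0ms=3/2b +312.5ms=3/4b
3) 937.5ms=9/4b +312.5ms=3/4b
Σ=3b of 3 (144bpm 3/8) — PASS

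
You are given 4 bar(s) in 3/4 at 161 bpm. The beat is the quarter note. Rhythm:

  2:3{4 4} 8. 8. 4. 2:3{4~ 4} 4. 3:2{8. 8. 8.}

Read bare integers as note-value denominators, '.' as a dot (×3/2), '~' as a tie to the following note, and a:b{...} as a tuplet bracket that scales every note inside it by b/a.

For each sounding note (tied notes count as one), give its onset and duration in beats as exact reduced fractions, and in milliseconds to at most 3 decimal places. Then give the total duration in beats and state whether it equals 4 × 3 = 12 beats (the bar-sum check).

1) 0.0ms=0b +559.006ms=3/2b
2) 559.006ms=3/2b +559.006ms=3/2b
3) 1118.012ms=3b +279.503ms=3/4b
4) 1397.516ms=15/4b +279.503ms=3/4b
5) 1677.019ms=9/2b +559.006ms=3/2b
6) 2236.025ms=6b +1118.012ms=3b
7) 3354.037ms=9b +559.006ms=3/2b
8) 3913.043ms=21/2b +186.335ms=1/2b
9) 4099.379ms=11b +186.335ms=1/2b
10) 4285.714ms=23/2b +186.335ms=1/2b
Σ=12b of 12 (161bpm 3/4) — PASS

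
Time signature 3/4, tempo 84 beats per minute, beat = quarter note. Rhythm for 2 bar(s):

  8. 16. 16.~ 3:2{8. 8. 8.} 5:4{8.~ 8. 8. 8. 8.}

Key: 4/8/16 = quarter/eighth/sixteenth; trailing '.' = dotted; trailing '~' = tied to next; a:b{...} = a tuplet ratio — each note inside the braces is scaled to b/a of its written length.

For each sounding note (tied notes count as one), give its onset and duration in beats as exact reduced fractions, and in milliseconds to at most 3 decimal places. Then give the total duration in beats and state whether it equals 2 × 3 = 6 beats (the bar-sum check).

1) 0.0ms=0b +535.714ms=3/4b
2) 535.714ms=3/4b +267.857ms=3/8b
3) 803.571ms=9/8b +625.0ms=7/8b
4) 1428.571ms=2b +357.143ms=1/2b
5) 1785.714ms=5/2b +357.143ms=1/2b
6) 2142.857ms=3b +857.143ms=6/5b
7) 3000.0ms=21/5b +428.571ms=3/5b
8) 3428.571ms=24/5b +428.571ms=3/5b
9) 3857.143ms=27/5b +428.571ms=3/5b
Σ=6b of 6 (84bpm 3/4) — PASS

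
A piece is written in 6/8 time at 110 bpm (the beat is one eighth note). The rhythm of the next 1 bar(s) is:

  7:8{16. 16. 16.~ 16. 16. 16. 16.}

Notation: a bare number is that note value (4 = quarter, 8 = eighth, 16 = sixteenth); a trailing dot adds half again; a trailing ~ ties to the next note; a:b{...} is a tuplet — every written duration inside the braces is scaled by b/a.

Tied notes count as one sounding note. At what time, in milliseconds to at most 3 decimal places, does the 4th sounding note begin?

note 4 onset = 24/7b = 1870.13ms

1. 0.0ms @ 0 + 467.532ms (6/7)
2. 467.532ms @ 6/7 + 467.532ms (6/7)
3. 935.065ms @ 12/7 + 935.065ms (12/7)
4. 1870.13ms @ 24/7 + 467.532ms (6/7)
5. 2337.662ms @ 30/7 + 467.532ms (6/7)
6. 2805.195ms @ 36/7 + 467.532ms (6/7)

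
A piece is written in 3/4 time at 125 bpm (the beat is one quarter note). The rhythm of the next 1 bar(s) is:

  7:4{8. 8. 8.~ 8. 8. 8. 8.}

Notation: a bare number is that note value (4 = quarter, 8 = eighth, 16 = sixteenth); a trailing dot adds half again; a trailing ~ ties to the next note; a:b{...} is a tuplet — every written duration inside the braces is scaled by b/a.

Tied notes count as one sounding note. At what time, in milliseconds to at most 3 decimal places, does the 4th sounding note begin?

note 4 onset = 12/7b = 822.857ms

1. 0.0ms @ 0 + 205.714ms (3/7)
2. 205.714ms @ 3/7 + 205.714ms (3/7)
3. 411.429ms @ 6/7 + 411.429ms (6/7)
4. 822.857ms @ 12/7 + 205.714ms (3/7)
5. 1028.571ms @ 15/7 + 205.714ms (3/7)
6. 1234.286ms @ 18/7 + 205.714ms (3/7)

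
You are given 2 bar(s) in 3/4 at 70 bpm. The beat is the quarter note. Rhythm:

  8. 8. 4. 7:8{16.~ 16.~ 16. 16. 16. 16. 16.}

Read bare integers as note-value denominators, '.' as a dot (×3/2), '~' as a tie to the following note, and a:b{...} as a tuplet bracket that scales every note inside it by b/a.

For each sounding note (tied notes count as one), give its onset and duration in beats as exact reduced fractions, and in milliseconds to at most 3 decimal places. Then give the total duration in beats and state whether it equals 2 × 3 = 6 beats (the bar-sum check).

1) 0.0ms=0b +642.857ms=3/4b
2) 642.857ms=3/4b +642.857ms=3/4b
3) 1285.714ms=3/2b +1285.714ms=3/2b
4) 2571.429ms=3b +1102.041ms=9/7b
5) 3673.469ms=30/7b +367.347ms=3/7b
6) 4040.816ms=33/7b +367.347ms=3/7b
7) 4408.163ms=36/7b +367.347ms=3/7b
8) 4775.51ms=39/7b +367.347ms=3/7b
Σ=6b of 6 (70bpm 3/4) — PASS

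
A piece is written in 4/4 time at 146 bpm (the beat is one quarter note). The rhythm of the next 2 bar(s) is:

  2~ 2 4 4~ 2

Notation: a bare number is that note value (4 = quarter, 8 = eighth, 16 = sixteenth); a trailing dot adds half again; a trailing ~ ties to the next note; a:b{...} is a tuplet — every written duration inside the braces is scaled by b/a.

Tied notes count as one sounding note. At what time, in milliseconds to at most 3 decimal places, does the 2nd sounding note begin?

1. 0.0ms @ 0 + 1643.836ms (4)
2. 1643.836ms @ 4 + 410.959ms (1)
3. 2054.795ms @ 5 + 1232.877ms (3)

note 2 onset = 4b = 1643.836ms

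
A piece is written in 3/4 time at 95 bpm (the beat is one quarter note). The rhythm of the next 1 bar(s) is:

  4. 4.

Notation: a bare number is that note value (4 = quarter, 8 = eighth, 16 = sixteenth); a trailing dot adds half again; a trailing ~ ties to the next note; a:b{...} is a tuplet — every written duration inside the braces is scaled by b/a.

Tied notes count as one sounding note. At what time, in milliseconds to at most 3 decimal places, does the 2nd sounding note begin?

note 2 onset = 3/2b = 947.368ms

1. 0.0ms @ 0 + 947.368ms (3/2)
2. 947.368ms @ 3/2 + 947.368ms (3/2)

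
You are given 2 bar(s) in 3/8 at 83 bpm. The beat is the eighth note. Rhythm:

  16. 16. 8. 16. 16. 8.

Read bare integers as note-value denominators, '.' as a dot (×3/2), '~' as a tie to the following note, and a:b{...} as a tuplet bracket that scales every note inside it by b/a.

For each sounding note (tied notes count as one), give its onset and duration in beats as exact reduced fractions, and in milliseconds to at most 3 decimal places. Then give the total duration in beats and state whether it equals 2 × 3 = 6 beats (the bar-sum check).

1) 0.0ms=0b +542.169ms=3/4b
2) 542.169ms=3/4b +542.169ms=3/4b
3) 1084.337ms=3/2b +1084.337ms=3/2b
4) 2168.675ms=3b +542.169ms=3/4b
5) 2710.843ms=15/4b +542.169ms=3/4b
6) 3253.012ms=9/2b +1084.337ms=3/2b
Σ=6b of 6 (83bpm 3/8) — PASS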